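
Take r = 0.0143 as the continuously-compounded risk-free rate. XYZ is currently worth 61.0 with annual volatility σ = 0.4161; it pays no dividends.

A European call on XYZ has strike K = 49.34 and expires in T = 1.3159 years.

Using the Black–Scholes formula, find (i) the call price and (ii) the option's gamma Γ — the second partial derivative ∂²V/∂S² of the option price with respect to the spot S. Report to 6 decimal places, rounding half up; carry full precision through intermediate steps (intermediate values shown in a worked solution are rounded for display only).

price = 17.766181
Γ = 0.010554

σ√T = 0.4161·√1.3159 = 0.477319
d₁ = (ln(S/K) + (r+σ²/2)T) / (σ√T) = (ln(61.0/49.34) + (0.0143+0.4161²/2)·1.3159) / 0.477319 = (0.212139 + 0.132734) / 0.477319 = 0.722520
d₂ = d₁ − σ√T = 0.722520 − 0.477319 = 0.245201
e^{−rT} = 0.981359
N(d₁) = 0.765013,  N(d₂) = 0.596850
Call price V = S·N(d₁) − K·e^{−rT}·N(d₂) = 46.665775 − 28.899595 = 17.766181
φ(d₁) = (1/√(2π))·e^{−d₁²/2} = 0.307292
Γ = φ(d₁) / (S·σ·√T) = 0.010554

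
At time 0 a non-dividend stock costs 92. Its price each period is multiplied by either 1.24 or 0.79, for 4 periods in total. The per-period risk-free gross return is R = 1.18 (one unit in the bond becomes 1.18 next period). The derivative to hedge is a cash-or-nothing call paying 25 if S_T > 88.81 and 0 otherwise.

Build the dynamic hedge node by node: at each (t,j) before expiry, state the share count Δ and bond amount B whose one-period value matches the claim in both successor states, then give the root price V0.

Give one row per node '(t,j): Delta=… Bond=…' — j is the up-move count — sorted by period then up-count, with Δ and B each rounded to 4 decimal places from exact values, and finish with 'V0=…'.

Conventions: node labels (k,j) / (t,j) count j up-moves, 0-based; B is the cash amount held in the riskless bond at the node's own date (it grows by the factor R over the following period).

(0,0): Delta=0.1104 Bond=1.5927
(1,0): Delta=0.4123 Bond=-20.0638
(1,1): Delta=0.0808 Bond=5.2553
(2,0): Delta=0.0000 Bond=0.0000
(2,1): Delta=0.4528 Bond=-27.3176
(2,2): Delta=0.0444 Bond=11.3580
(3,0): Delta=0.0000 Bond=0.0000
(3,1): Delta=0.0000 Bond=0.0000
(3,2): Delta=0.4971 Bond=-37.1940
(3,3): Delta=0.0000 Bond=21.1864
V0=11.7516

The replicating-portfolio and risk-neutral prices coincide; use p* = (1.18−0.79)/(1.24−0.79) = 0.8667 for the latter.
At maturity the claim pays: V(4,0)=0.0000, V(4,1)=0.0000, V(4,2)=0.0000, V(4,3)=25.0000, V(4,4)=25.0000
Node (3,0) S=45.3596: V=(p*·0.0000+(1−p*)·0.0000)/1.18=0.0000; Δ=(0.0000−0.0000)/(56.2459−35.8341)=0.0000; B=V−Δ·S=0.0000
Node (3,1) S=71.1973: V=(p*·0.0000+(1−p*)·0.0000)/1.18=0.0000; Δ=(0.0000−0.0000)/(88.2847−56.2459)=0.0000; B=V−Δ·S=0.0000
Node (3,2) S=111.7528: V=(p*·25.0000+(1−p*)·0.0000)/1.18=18.3616; Δ=(25.0000−0.0000)/(138.5734−88.2847)=0.4971; B=V−Δ·S=-37.1940
Node (3,3) S=175.4094: V=(p*·25.0000+(1−p*)·25.0000)/1.18=21.1864; Δ=(25.0000−25.0000)/(217.5077−138.5734)=0.0000; B=V−Δ·S=21.1864
Node (2,0) S=57.4172: V=(p*·0.0000+(1−p*)·0.0000)/1.18=0.0000; Δ=(0.0000−0.0000)/(71.1973−45.3596)=0.0000; B=V−Δ·S=0.0000
Node (2,1) S=90.1232: V=(p*·18.3616+(1−p*)·0.0000)/1.18=13.4859; Δ=(18.3616−0.0000)/(111.7528−71.1973)=0.4528; B=V−Δ·S=-27.3176
Node (2,2) S=141.4592: V=(p*·21.1864+(1−p*)·18.3616)/1.18=17.6354; Δ=(21.1864−18.3616)/(175.4094−111.7528)=0.0444; B=V−Δ·S=11.3580
Node (1,0) S=72.6800: V=(p*·13.4859+(1−p*)·0.0000)/1.18=9.9049; Δ=(13.4859−0.0000)/(90.1232−57.4172)=0.4123; B=V−Δ·S=-20.0638
Node (1,1) S=114.0800: V=(p*·17.6354+(1−p*)·13.4859)/1.18=14.4764; Δ=(17.6354−13.4859)/(141.4592−90.1232)=0.0808; B=V−Δ·S=5.2553
Node (0,0) S=92.0000: V=(p*·14.4764+(1−p*)·9.9049)/1.18=11.7516; Δ=(14.4764−9.9049)/(114.0800−72.6800)=0.1104; B=V−Δ·S=1.5927
Sanity check at the root: Δ(0,0)·S0 + B(0,0) reproduces V0 = 11.7516.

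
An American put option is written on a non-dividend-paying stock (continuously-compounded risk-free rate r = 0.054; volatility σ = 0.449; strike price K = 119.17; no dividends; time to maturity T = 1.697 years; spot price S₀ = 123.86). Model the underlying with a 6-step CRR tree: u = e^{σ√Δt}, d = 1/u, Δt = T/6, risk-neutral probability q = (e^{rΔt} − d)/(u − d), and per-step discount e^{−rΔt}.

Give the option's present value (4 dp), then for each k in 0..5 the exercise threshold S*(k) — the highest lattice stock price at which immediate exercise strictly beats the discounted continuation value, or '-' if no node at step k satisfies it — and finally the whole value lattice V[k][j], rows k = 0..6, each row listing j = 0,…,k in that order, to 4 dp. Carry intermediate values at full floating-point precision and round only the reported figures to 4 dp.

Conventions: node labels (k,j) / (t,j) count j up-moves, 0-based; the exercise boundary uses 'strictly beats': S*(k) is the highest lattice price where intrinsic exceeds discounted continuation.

Δt=0.28283, u=1.26971, d=0.78758, q=0.47251, disc=e^(-rΔt)=0.98484
k=6 terminal: V=max(K-S,0) → 89.6099 71.5143 42.3414 0.0000 0.0000 0.0000 0.0000
k=5: j=0 S=37.5328 intr=81.6372 cont=79.8310 V=81.6372[EX]; j=1 S=60.5088 intr=58.6612 cont=56.8549 V=58.6612[EX]; j=2 S=97.5499 intr=21.6201 cont=21.9963 V=21.9963[hold]; j=3 S=157.2661 intr=0.0000 cont=0.0000 V=0.0000[hold]; j=4 S=253.5382 intr=0.0000 cont=0.0000 V=0.0000[hold]; j=5 S=408.7442 intr=0.0000 cont=0.0000 V=0.0000[hold]  S*(5)=60.5088
k=4: j=0 S=47.6557 intr=71.5143 cont=69.7081 V=71.5143[EX]; j=1 S=76.8286 intr=42.3414 cont=40.7102 V=42.3414[EX]; j=2 S=123.8600 intr=0.0000 cont=11.4270 V=11.4270[hold]; j=3 S=199.6822 intr=0.0000 cont=0.0000 V=0.0000[hold]; j=4 S=321.9197 intr=0.0000 cont=0.0000 V=0.0000[hold]  S*(4)=76.8286
k=3: j=0 S=60.5088 intr=58.6612 cont=56.8549 V=58.6612[EX]; j=1 S=97.5499 intr=21.6201 cont=27.3138 V=27.3138[hold]; j=2 S=157.2661 intr=0.0000 cont=5.9363 V=5.9363[hold]; j=3 S=253.5382 intr=0.0000 cont=0.0000 V=0.0000[hold]  S*(3)=60.5088
k=2: j=0 S=76.8286 intr=42.3414 cont=43.1847 V=43.1847[hold]; j=1 S=123.8600 intr=0.0000 cont=16.9519 V=16.9519[hold]; j=2 S=199.6822 intr=0.0000 cont=3.0839 V=3.0839[hold]  S*(2)=-
k=1: j=0 S=97.5499 intr=21.6201 cont=30.3228 V=30.3228[hold]; j=1 S=157.2661 intr=0.0000 cont=10.2416 V=10.2416[hold]  S*(1)=-
k=0: j=0 S=123.8600 intr=0.0000 cont=20.5185 V=20.5185[hold]  S*(0)=-

price = 20.5185
boundary = - - - 60.5088 76.8286 60.5088
tree:
20.5185
30.3228 10.2416
43.1847 16.9519 3.0839
58.6612 27.3138 5.9363 0.0000
71.5143 42.3414 11.4270 0.0000 0.0000
81.6372 58.6612 21.9963 0.0000 0.0000 0.0000
89.6099 71.5143 42.3414 0.0000 0.0000 0.0000 0.0000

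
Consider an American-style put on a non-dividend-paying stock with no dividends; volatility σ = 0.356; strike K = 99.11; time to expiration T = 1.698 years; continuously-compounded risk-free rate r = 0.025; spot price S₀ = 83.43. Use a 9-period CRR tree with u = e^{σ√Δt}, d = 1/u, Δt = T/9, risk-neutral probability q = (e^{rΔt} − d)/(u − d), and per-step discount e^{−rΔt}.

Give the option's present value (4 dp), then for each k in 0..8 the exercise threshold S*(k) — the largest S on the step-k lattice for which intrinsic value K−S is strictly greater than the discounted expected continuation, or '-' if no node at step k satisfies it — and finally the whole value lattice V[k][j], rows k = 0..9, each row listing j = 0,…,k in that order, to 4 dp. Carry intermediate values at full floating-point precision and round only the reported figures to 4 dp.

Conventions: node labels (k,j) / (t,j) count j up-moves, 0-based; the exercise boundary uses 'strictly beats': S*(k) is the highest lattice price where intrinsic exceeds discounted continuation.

price = 23.4225
boundary = - - - 52.4633 61.2366 52.4633 61.2366 71.4771 83.4300
tree:
23.4225
30.3921 16.0023
38.2621 22.0523 9.5182
46.6467 29.4355 14.1643 4.5111
54.1631 37.8734 20.4626 7.3892 1.3958
60.6026 46.6467 28.4907 11.8508 2.5637 0.1272
66.1195 54.1631 37.8734 18.4711 4.6993 0.2443 0.0000
70.8460 60.6026 46.6467 27.6329 8.5946 0.4689 0.0000 0.0000
74.8954 66.1195 54.1631 37.8734 15.6800 0.9002 0.0000 0.0000 0.0000
78.3646 70.8460 60.6026 46.6467 27.6329 1.7282 0.0000 0.0000 0.0000 0.0000

Δt=0.18867, u=1.16723, d=0.85673, q=0.47665, disc=e^(-rΔt)=0.99529
k=9 terminal: V=max(K-S,0) → 78.3646 70.8460 60.6026 46.6467 27.6329 1.7282 0.0000 0.0000 0.0000 0.0000
k=8: j=0 S=24.2146 intr=74.8954 cont=74.4290 V=74.8954[EX]; j=1 S=32.9905 intr=66.1195 cont=65.6531 V=66.1195[EX]; j=2 S=44.9469 intr=54.1631 cont=53.6967 V=54.1631[EX]; j=3 S=61.2366 intr=37.8734 cont=37.4070 V=37.8734[EX]; j=4 S=83.4300 intr=15.6800 cont=15.2136 V=15.6800[EX]; j=5 S=113.6667 intr=0.0000 cont=0.9002 V=0.9002[hold]; j=6 S=154.8618 intr=0.0000 cont=0.0000 V=0.0000[hold]; j=7 S=210.9869 intr=0.0000 cont=0.0000 V=0.0000[hold]; j=8 S=287.4529 intr=0.0000 cont=0.0000 V=0.0000[hold]  S*(8)=83.4300
k=7: j=0 S=28.2640 intr=70.8460 cont=70.3796 V=70.8460[EX]; j=1 S=38.5074 intr=60.6026 cont=60.1362 V=60.6026[EX]; j=2 S=52.4633 intr=46.6467 cont=46.1803 V=46.6467[EX]; j=3 S=71.4771 intr=27.6329 cont=27.1666 V=27.6329[EX]; j=4 S=97.3818 intr=1.7282 cont=8.5946 V=8.5946[hold]; j=5 S=132.6749 intr=0.0000 cont=0.4689 V=0.4689[hold]; j=6 S=180.7590 intr=0.0000 cont=0.0000 V=0.0000[hold]; j=7 S=246.2698 intr=0.0000 cont=0.0000 V=0.0000[hold]  S*(7)=71.4771
k=6: j=0 S=32.9905 intr=66.1195 cont=65.6531 V=66.1195[EX]; j=1 S=44.9469 intr=54.1631 cont=53.6967 V=54.1631[EX]; j=2 S=61.2366 intr=37.8734 cont=37.4070 V=37.8734[EX]; j=3 S=83.4300 intr=15.6800 cont=18.4711 V=18.4711[hold]; j=4 S=113.6667 intr=0.0000 cont=4.6993 V=4.6993[hold]; j=5 S=154.8618 intr=0.0000 cont=0.2443 V=0.2443[hold]; j=6 S=210.9869 intr=0.0000 cont=0.0000 V=0.0000[hold]  S*(6)=61.2366
k=5: j=0 S=38.5074 intr=60.6026 cont=60.1362 V=60.6026[EX]; j=1 S=52.4633 intr=46.6467 cont=46.1803 V=46.6467[EX]; j=2 S=71.4771 intr=27.6329 cont=28.4907 V=28.4907[hold]; j=3 S=97.3818 intr=1.7282 cont=11.8508 V=11.8508[hold]; j=4 S=132.6749 intr=0.0000 cont=2.5637 V=2.5637[hold]; j=5 S=180.7590 intr=0.0000 cont=0.1272 V=0.1272[hold]  S*(5)=52.4633
k=4: j=0 S=44.9469 intr=54.1631 cont=53.6967 V=54.1631[EX]; j=1 S=61.2366 intr=37.8734 cont=37.8139 V=37.8734[EX]; j=2 S=83.4300 intr=15.6800 cont=20.4626 V=20.4626[hold]; j=3 S=113.6667 intr=0.0000 cont=7.3892 V=7.3892[hold]; j=4 S=154.8618 intr=0.0000 cont=1.3958 V=1.3958[hold]  S*(4)=61.2366
k=3: j=0 S=52.4633 intr=46.6467 cont=46.1803 V=46.6467[EX]; j=1 S=71.4771 intr=27.6329 cont=29.4355 V=29.4355[hold]; j=2 S=97.3818 intr=1.7282 cont=14.1643 V=14.1643[hold]; j=3 S=132.6749 intr=0.0000 cont=4.5111 V=4.5111[hold]  S*(3)=52.4633
k=2: j=0 S=61.2366 intr=37.8734 cont=38.2621 V=38.2621[hold]; j=1 S=83.4300 intr=15.6800 cont=22.0523 V=22.0523[hold]; j=2 S=113.6667 intr=0.0000 cont=9.5182 V=9.5182[hold]  S*(2)=-
k=1: j=0 S=71.4771 intr=27.6329 cont=30.3921 V=30.3921[hold]; j=1 S=97.3818 intr=1.7282 cont=16.0023 V=16.0023[hold]  S*(1)=-
k=0: j=0 S=83.4300 intr=15.6800 cont=23.4225 V=23.4225[hold]  S*(0)=-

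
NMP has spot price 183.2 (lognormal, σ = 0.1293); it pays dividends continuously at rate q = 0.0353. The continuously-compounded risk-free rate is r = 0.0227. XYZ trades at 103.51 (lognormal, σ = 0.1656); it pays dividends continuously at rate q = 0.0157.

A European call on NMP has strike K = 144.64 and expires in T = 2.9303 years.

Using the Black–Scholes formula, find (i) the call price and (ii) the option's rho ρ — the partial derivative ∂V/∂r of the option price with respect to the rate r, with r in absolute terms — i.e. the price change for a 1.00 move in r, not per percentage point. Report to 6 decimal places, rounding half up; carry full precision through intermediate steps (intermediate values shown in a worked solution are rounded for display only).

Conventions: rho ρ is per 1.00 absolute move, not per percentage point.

price = 33.170790
ρ = 311.425520

σ√T = 0.1293·√2.9303 = 0.221337
d₁ = (ln(S/K) + (r−q+σ²/2)T) / (σ√T) = (ln(183.2/144.64) + (0.0227−0.0353+0.1293²/2)·2.9303) / 0.221337 = (0.236331 − 0.012427) / 0.221337 = 1.011596
d₂ = d₁ − σ√T = 1.011596 − 0.221337 = 0.790259
e^{−rT} = 0.935646
e^{−qT} = 0.901730
N(d₁) = 0.844134,  N(d₂) = 0.785312
Call price V = S·e^{−qT}·N(d₁) − K·e^{−rT}·N(d₂) = 139.448482 − 106.277692 = 33.170790
ρ = K·T·e^{−rT}·N(d₂) = 311.425520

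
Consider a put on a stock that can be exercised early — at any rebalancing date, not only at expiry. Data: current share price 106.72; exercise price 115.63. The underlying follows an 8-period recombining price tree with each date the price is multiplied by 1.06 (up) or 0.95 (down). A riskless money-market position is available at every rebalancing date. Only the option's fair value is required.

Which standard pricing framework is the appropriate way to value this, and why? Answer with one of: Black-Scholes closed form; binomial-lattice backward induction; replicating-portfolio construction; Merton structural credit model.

Key observation: an American put (K = 115.63, S₀ = 106.72) on a 8-date tree has no closed form — the optimal stopping decision is embedded and must be resolved recursively from expiry.

framework: binomial-lattice backward induction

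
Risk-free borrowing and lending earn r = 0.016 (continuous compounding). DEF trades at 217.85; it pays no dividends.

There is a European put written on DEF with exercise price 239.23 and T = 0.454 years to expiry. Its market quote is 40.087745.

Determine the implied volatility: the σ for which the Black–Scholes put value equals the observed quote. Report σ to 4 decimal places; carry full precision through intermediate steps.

At σ = 0.4798 the Black–Scholes value reproduces the quote:
σ√T = 0.4798·√0.454 = 0.323287
d₁ = (ln(S/K) + (r+σ²/2)T) / (σ√T) = (ln(217.85/239.23) + (0.016+0.4798²/2)·0.454) / 0.323287 = (-0.093619 + 0.059521) / 0.323287 = -0.105471
d₂ = d₁ − σ√T = -0.105471 − 0.323287 = -0.428758
e^{−rT} = 0.992762
N(−d₁) = 0.541999,  N(−d₂) = 0.665950
V = K·e^{−rT}·N(−d₂) − S·N(−d₁) = 158.162234 − 118.074489 = 40.087745 (the quoted price), and the Black–Scholes price is strictly increasing in σ, so σ is unique

sigma = 0.4798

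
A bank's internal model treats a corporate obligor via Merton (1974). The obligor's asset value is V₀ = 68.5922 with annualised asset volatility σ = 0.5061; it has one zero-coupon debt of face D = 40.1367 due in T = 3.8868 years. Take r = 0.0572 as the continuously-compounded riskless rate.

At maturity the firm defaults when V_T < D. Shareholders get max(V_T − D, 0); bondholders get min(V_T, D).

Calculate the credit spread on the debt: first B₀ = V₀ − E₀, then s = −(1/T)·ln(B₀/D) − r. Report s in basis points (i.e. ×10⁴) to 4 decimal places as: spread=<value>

Equity is a call on the firm's assets struck at D = 40.1367:
d₁ = [ln(V₀/D) + (r + σ²/2)T] / (σ√T)
   = [ln(68.5922/40.1367) + (0.0572 + 0.5·0.5061²)·3.8868] / (0.5061·√3.8868)
   = [0.535888 + 0.720102] / 0.997775 = 1.258791
d₂ = d₁ − σ√T = 1.258791 − 0.997775 = 0.261016
N(d₁) = 0.895947,  N(d₂) = 0.602960,  e^(−rT) = 0.800655
E₀ = V₀·N(d₁) − D·e^(−rT)·N(d₂)
   = 68.5922·0.895947 − 40.1367·0.800655·0.602960 = 42.078464
B₀ = V₀ − E₀ = 68.5922 − 42.078464 = 26.513736
spread = −(1/T)·ln(B₀/D) − r = −(1/3.8868)·ln(26.513736/40.1367) − 0.0572 = 0.04947598
in basis points: 0.04947598 × 10⁴ = 494.7598 bp

spread=494.7598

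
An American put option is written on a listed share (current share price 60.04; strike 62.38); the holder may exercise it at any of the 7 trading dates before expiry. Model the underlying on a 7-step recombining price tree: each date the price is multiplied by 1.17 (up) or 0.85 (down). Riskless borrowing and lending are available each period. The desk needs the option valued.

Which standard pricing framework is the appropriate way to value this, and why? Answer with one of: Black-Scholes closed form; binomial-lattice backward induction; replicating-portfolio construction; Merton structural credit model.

Key observation: the put (strike 62.38 on spot 60.04) is American-style on a 7-step discrete price model, so the early-exercise decision at every node requires stepwise backward valuation — a closed form cannot price the exercise right.

framework: binomial-lattice backward induction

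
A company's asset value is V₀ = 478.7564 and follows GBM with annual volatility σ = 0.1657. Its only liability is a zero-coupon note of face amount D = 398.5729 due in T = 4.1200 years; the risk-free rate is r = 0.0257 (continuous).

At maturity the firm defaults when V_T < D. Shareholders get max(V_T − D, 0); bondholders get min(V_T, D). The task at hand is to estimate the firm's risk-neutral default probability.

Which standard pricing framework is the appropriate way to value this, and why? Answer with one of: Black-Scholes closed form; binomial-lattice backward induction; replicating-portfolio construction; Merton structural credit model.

framework: Merton structural credit model

Key observation: the data describe a firm's assets (V₀ = 478.7564, GBM) and a single zero-coupon debt of face 398.5729, so credit quantities follow from equity-as-call in the structural model.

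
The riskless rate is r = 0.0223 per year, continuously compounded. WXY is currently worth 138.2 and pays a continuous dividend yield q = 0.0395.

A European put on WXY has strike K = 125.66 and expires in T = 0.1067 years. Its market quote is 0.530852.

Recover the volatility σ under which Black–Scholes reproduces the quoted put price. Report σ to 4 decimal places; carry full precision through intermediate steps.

sigma = 0.2329

At σ = 0.2329 the Black–Scholes value reproduces the quote:
σ√T = 0.2329·√0.1067 = 0.076077
d₁ = (ln(S/K) + (r−q+σ²/2)T) / (σ√T) = (ln(138.2/125.66) + (0.0223−0.0395+0.2329²/2)·0.1067) / 0.076077 = (0.095122 + 0.001059) / 0.076077 = 1.264259
d₂ = d₁ − σ√T = 1.264259 − 0.076077 = 1.188182
e^{−rT} = 0.997623
e^{−qT} = 0.995794
N(−d₁) = 0.103069,  N(−d₂) = 0.117381
V = K·e^{−rT}·N(−d₂) − S·e^{−qT}·N(−d₁) = 14.715017 − 14.184166 = 0.530852 (the observed quote) — the price is monotone increasing in volatility, hence this σ is the only solution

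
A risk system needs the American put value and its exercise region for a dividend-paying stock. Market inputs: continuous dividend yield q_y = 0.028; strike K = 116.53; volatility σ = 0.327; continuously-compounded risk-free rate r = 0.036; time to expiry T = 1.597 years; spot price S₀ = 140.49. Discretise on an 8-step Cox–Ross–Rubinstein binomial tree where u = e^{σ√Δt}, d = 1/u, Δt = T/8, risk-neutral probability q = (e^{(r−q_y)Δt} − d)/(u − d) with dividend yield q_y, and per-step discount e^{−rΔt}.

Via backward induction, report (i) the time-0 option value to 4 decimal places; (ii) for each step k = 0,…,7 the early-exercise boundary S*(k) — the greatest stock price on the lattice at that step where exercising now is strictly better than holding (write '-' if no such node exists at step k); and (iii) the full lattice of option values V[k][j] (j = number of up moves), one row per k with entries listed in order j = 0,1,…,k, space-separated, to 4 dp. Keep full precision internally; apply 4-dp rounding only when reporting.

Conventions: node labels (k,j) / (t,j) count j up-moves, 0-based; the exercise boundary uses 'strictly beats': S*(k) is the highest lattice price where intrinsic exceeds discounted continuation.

Δt=0.19962, u=1.15731, d=0.86407, q=0.46899, disc=e^(-rΔt)=0.99284
k=8 terminal: V=max(K-S,0) → 72.8748 58.0593 38.2157 11.6378 0.0000 0.0000 0.0000 0.0000 0.0000
k=7: j=0 S=50.5228 intr=66.0072 cont=65.4544 V=66.0072[EX]; j=1 S=67.6690 intr=48.8610 cont=48.4038 V=48.8610[EX]; j=2 S=90.6342 intr=25.8958 cont=25.5666 V=25.8958[EX]; j=3 S=121.3932 intr=0.0000 cont=6.1356 V=6.1356[hold]; j=4 S=162.5910 intr=0.0000 cont=0.0000 V=0.0000[hold]; j=5 S=217.7704 intr=0.0000 cont=0.0000 V=0.0000[hold]; j=6 S=291.6763 intr=0.0000 cont=0.0000 V=0.0000[hold]; j=7 S=390.6641 intr=0.0000 cont=0.0000 V=0.0000[hold]  S*(7)=90.6342
k=6: j=0 S=58.4707 intr=58.0593 cont=57.5507 V=58.0593[EX]; j=1 S=78.3143 intr=38.2157 cont=37.8178 V=38.2157[EX]; j=2 S=104.8922 intr=11.6378 cont=16.5094 V=16.5094[hold]; j=3 S=140.4900 intr=0.0000 cont=3.2347 V=3.2347[hold]; j=4 S=188.1688 intr=0.0000 cont=0.0000 V=0.0000[hold]; j=5 S=252.0287 intr=0.0000 cont=0.0000 V=0.0000[hold]; j=6 S=337.5611 intr=0.0000 cont=0.0000 V=0.0000[hold]  S*(6)=78.3143
k=5: j=0 S=67.6690 intr=48.8610 cont=48.4038 V=48.8610[EX]; j=1 S=90.6342 intr=25.8958 cont=27.8349 V=27.8349[hold]; j=2 S=121.3932 intr=0.0000 cont=10.2101 V=10.2101[hold]; j=3 S=162.5910 intr=0.0000 cont=1.7054 V=1.7054[hold]; j=4 S=217.7704 intr=0.0000 cont=0.0000 V=0.0000[hold]; j=5 S=291.6763 intr=0.0000 cont=0.0000 V=0.0000[hold]  S*(5)=67.6690
k=4: j=0 S=78.3143 intr=38.2157 cont=38.7207 V=38.7207[hold]; j=1 S=104.8922 intr=11.6378 cont=19.4289 V=19.4289[hold]; j=2 S=140.4900 intr=0.0000 cont=6.1769 V=6.1769[hold]; j=3 S=188.1688 intr=0.0000 cont=0.8991 V=0.8991[hold]; j=4 S=252.0287 intr=0.0000 cont=0.0000 V=0.0000[hold]  S*(4)=-
k=3: j=0 S=90.6342 intr=25.8958 cont=29.4606 V=29.4606[hold]; j=1 S=121.3932 intr=0.0000 cont=13.1192 V=13.1192[hold]; j=2 S=162.5910 intr=0.0000 cont=3.6751 V=3.6751[hold]; j=3 S=217.7704 intr=0.0000 cont=0.4740 V=0.4740[hold]  S*(3)=-
k=2: j=0 S=104.8922 intr=11.6378 cont=21.6406 V=21.6406[hold]; j=1 S=140.4900 intr=0.0000 cont=8.6278 V=8.6278[hold]; j=2 S=188.1688 intr=0.0000 cont=2.1583 V=2.1583[hold]  S*(2)=-
k=1: j=0 S=121.3932 intr=0.0000 cont=15.4265 V=15.4265[hold]; j=1 S=162.5910 intr=0.0000 cont=5.5536 V=5.5536[hold]  S*(1)=-
k=0: j=0 S=140.4900 intr=0.0000 cont=10.7189 V=10.7189[hold]  S*(0)=-

price = 10.7189
boundary = - - - - - 67.6690 78.3143 90.6342
tree:
10.7189
15.4265 5.5536
21.6406 8.6278 2.1583
29.4606 13.1192 3.6751 0.4740
38.7207 19.4289 6.1769 0.8991 0.0000
48.8610 27.8349 10.2101 1.7054 0.0000 0.0000
58.0593 38.2157 16.5094 3.2347 0.0000 0.0000 0.0000
66.0072 48.8610 25.8958 6.1356 0.0000 0.0000 0.0000 0.0000
72.8748 58.0593 38.2157 11.6378 0.0000 0.0000 0.0000 0.0000 0.0000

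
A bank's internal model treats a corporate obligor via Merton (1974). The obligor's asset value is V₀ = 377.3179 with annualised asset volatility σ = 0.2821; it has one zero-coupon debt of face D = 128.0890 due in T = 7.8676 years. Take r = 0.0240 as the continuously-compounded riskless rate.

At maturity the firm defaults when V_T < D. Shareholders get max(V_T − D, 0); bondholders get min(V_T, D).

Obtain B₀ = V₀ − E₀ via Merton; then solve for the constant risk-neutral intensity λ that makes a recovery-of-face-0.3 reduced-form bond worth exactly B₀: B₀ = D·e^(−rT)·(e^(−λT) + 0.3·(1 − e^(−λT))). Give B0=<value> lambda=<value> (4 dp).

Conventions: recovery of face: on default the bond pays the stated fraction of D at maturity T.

B0=102.6090 lambda=0.0060

Equity is a call on the firm's assets struck at D = 128.0890:
d₁ = [ln(V₀/D) + (r + σ²/2)T] / (σ√T)
   = [ln(377.3179/128.0890) + (0.0240 + 0.5·0.2821²)·7.8676] / (0.2821·√7.8676)
   = [1.080363 + 0.501876] / 0.791269 = 1.999621
d₂ = d₁ − σ√T = 1.999621 − 0.791269 = 1.208352
N(d₁) = 0.977229,  N(d₂) = 0.886544,  e^(−rT) = 0.827934
E₀ = V₀·N(d₁) − D·e^(−rT)·N(d₂)
   = 377.3179·0.977229 − 128.0890·0.827934·0.886544 = 274.708878
B₀ = V₀ − E₀ = 377.3179 − 274.708878 = 102.609022
e^(−λT) = (B₀·e^(rT)/D − 0.3)/(1 − 0.3) = (102.6090·1.207826/128.0890 − 0.3)/0.7 = 0.95365791
λ = −ln(0.95365791)/7.8676 = 0.006031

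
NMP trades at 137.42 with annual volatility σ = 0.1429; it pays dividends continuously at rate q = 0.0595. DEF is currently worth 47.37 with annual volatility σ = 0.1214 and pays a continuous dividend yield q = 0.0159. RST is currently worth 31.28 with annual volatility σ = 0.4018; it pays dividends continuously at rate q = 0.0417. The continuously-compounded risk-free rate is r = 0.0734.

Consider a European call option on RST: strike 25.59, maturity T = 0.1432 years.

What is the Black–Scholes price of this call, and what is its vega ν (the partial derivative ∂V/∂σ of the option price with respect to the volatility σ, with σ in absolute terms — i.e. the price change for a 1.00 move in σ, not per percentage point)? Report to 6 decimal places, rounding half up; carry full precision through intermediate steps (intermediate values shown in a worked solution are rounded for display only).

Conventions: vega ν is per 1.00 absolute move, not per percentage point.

σ√T = 0.4018·√0.1432 = 0.152048
d₁ = (ln(S/K) + (r−q+σ²/2)T) / (σ√T) = (ln(31.28/25.59) + (0.0734−0.0417+0.4018²/2)·0.1432) / 0.152048 = (0.200777 + 0.016099) / 0.152048 = 1.426363
d₂ = d₁ − σ√T = 1.426363 − 0.152048 = 1.274315
e^{−rT} = 0.989544
e^{−qT} = 0.994046
N(d₁) = 0.923118,  N(d₂) = 0.898724
Call price V = S·e^{−qT}·N(d₁) − K·e^{−rT}·N(d₂) = 28.703226 − 22.757883 = 5.945344
φ(d₁) = (1/√(2π))·e^{−d₁²/2} = 0.144252
ν = S·e^{−qT}·φ(d₁)·√T = 1.697330

price = 5.945344
ν = 1.697330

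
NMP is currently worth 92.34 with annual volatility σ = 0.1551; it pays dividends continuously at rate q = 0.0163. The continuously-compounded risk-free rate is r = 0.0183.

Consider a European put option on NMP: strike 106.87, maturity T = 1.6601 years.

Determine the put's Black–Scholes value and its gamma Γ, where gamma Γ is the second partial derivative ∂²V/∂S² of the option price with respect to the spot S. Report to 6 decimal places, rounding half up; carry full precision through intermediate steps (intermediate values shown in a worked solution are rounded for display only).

price = 16.478055
Γ = 0.017419

σ√T = 0.1551·√1.6601 = 0.199838
d₁ = (ln(S/K) + (r−q+σ²/2)T) / (σ√T) = (ln(92.34/106.87) + (0.0183−0.0163+0.1551²/2)·1.6601) / 0.199838 = (-0.146136 + 0.023288) / 0.199838 = -0.614736
d₂ = d₁ − σ√T = -0.614736 − 0.199838 = -0.814574
e^{−rT} = 0.970077
e^{−qT} = 0.973303
N(−d₁) = 0.730635,  N(−d₂) = 0.792342
Put price V = K·e^{−rT}·N(−d₂) − S·e^{−qT}·N(−d₁) = 82.143781 − 65.665726 = 16.478055
φ(d₁) = (1/√(2π))·e^{−d₁²/2} = 0.330256
Γ = e^{−qT}·φ(d₁) / (S·σ·√T) = 0.017419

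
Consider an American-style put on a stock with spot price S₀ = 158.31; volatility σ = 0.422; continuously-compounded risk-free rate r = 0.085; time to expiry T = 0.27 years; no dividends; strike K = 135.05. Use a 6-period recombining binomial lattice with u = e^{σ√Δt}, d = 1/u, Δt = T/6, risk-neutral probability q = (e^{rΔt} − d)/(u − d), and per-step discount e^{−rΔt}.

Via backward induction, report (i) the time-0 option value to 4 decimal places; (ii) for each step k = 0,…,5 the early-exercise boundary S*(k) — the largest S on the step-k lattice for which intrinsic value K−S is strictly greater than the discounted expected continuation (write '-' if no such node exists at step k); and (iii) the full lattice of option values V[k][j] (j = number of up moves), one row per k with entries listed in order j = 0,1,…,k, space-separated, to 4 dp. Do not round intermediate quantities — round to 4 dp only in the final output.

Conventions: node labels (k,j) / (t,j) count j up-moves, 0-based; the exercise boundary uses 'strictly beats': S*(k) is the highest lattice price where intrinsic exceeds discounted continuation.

price = 3.6558
boundary = - - - - 110.6615 121.0249
tree:
3.6558
6.1277 1.2021
10.0447 2.2424 0.1670
15.9832 4.1598 0.3346 0.0000
24.3885 7.6673 0.6703 0.0000 0.0000
33.8644 14.0251 1.3432 0.0000 0.0000 0.0000
42.5289 24.3885 2.6913 0.0000 0.0000 0.0000 0.0000

Δt=0.04500  u=1.09365  d=0.91437  q=0.49901  discount=0.99618
step 6 (expiry): payoffs max(K−S,0) = 42.5289 24.3885 2.6913 0.0000 0.0000 0.0000 0.0000
step 5: (k=5,j=0): S=101.1856, K−S=33.8644, hold=33.3488 ⇒ V=33.8644 exercise | (k=5,j=1): S=121.0249, K−S=14.0251, hold=13.5096 ⇒ V=14.0251 exercise | (k=5,j=2): S=144.7540, K−S=0.0000, hold=1.3432 ⇒ V=1.3432 continue | (k=5,j=3): S=173.1356, K−S=0.0000, hold=0.0000 ⇒ V=0.0000 continue | (k=5,j=4): S=207.0819, K−S=0.0000, hold=0.0000 ⇒ V=0.0000 continue | (k=5,j=5): S=247.6840, K−S=0.0000, hold=0.0000 ⇒ V=0.0000 continue  boundary S*=121.0249
step 4: (k=4,j=0): S=110.6615, K−S=24.3885, hold=23.8729 ⇒ V=24.3885 exercise | (k=4,j=1): S=132.3587, K−S=2.6913, hold=7.6673 ⇒ V=7.6673 continue | (k=4,j=2): S=158.3100, K−S=0.0000, hold=0.6703 ⇒ V=0.6703 continue | (k=4,j=3): S=189.3495, K−S=0.0000, hold=0.0000 ⇒ V=0.0000 continue | (k=4,j=4): S=226.4749, K−S=0.0000, hold=0.0000 ⇒ V=0.0000 continue  boundary S*=110.6615
step 3: (k=3,j=0): S=121.0249, K−S=14.0251, hold=15.9832 ⇒ V=15.9832 continue | (k=3,j=1): S=144.7540, K−S=0.0000, hold=4.1598 ⇒ V=4.1598 continue | (k=3,j=2): S=173.1356, K−S=0.0000, hold=0.3346 ⇒ V=0.3346 continue | (k=3,j=3): S=207.0819, K−S=0.0000, hold=0.0000 ⇒ V=0.0000 continue  boundary S*=-
step 2: (k=2,j=0): S=132.3587, K−S=2.6913, hold=10.0447 ⇒ V=10.0447 continue | (k=2,j=1): S=158.3100, K−S=0.0000, hold=2.2424 ⇒ V=2.2424 continue | (k=2,j=2): S=189.3495, K−S=0.0000, hold=0.1670 ⇒ V=0.1670 continue  boundary S*=-
step 1: (k=1,j=0): S=144.7540, K−S=0.0000, hold=6.1277 ⇒ V=6.1277 continue | (k=1,j=1): S=173.1356, K−S=0.0000, hold=1.2021 ⇒ V=1.2021 continue  boundary S*=-
step 0: (k=0,j=0): S=158.3100, K−S=0.0000, hold=3.6558 ⇒ V=3.6558 continue  boundary S*=-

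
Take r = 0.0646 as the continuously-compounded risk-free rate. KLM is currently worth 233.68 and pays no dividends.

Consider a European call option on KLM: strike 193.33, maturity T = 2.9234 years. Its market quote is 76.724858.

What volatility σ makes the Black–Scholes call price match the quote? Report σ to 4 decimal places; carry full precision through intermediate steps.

sigma = 0.1798

At σ = 0.1798 the Black–Scholes value reproduces the quote:
σ√T = 0.1798·√2.9234 = 0.307421
d₁ = (ln(S/K) + (r+σ²/2)T) / (σ√T) = (ln(233.68/193.33) + (0.0646+0.1798²/2)·2.9234) / 0.307421 = (0.189554 + 0.236106) / 0.307421 = 1.384614
d₂ = d₁ − σ√T = 1.384614 − 0.307421 = 1.077193
e^{−rT} = 0.827909
N(d₁) = 0.916915,  N(d₂) = 0.859303
V = S·N(d₁) − K·e^{−rT}·N(d₂) = 214.264627 − 137.539769 = 76.724858 (the quoted price), and the Black–Scholes price is strictly increasing in σ, so σ is unique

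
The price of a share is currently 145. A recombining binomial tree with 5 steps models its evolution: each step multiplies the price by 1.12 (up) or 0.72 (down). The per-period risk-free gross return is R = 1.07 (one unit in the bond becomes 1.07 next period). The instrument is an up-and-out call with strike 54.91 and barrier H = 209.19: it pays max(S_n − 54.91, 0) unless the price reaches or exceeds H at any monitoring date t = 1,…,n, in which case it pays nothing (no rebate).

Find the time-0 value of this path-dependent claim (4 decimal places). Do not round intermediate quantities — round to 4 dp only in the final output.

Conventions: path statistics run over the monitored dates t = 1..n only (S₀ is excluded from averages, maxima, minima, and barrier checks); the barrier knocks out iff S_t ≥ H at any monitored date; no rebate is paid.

Under the martingale measure an up-move has probability p* = 0.8750; value the claim as the probability-weighted average of per-path payoffs, discounted 5 periods at R = 1.07.
Enumerate all 2^5 = 32 price paths (U = up ×1.12, D = down ×0.72); each path with k up-moves has probability p*^k·(1−p*)^(5−k).
DDDDD: M=104.4000, payoff=0.0000, prob=0.000031
UDDDD: M=162.4000, payoff=0.0000, prob=0.000214
DUDDD: M=116.9280, payoff=0.0000, prob=0.000214
UUDDD: M=181.8880, payoff=12.9793, prob=0.001495
DDUDD: M=104.4000, payoff=0.0000, prob=0.000214
UDUDD: M=162.4000, payoff=12.9793, prob=0.001495
DUUDD: M=130.9594, payoff=12.9793, prob=0.001495
UUUDD: M=203.7146, payoff=50.6956, prob=0.010468
DDDUD: M=104.4000, payoff=0.0000, prob=0.000214
UDDUD: M=162.4000, payoff=12.9793, prob=0.001495
DUDUD: M=116.9280, payoff=12.9793, prob=0.001495
UUDUD: M=181.8880, payoff=50.6956, prob=0.010468
DDUUD: M=104.4000, payoff=12.9793, prob=0.001495
UDUUD: M=162.4000, payoff=50.6956, prob=0.010468
DUUUD: M=146.6745, payoff=50.6956, prob=0.010468
UUUUD: M=228.1603, payoff=0.0000, prob=0.073273
DDDDU: M=104.4000, payoff=0.0000, prob=0.000214
UDDDU: M=162.4000, payoff=12.9793, prob=0.001495
DUDDU: M=116.9280, payoff=12.9793, prob=0.001495
UUDDU: M=181.8880, payoff=50.6956, prob=0.010468
DDUDU: M=104.4000, payoff=12.9793, prob=0.001495
UDUDU: M=162.4000, payoff=50.6956, prob=0.010468
DUUDU: M=130.9594, payoff=50.6956, prob=0.010468
UUUDU: M=203.7146, payoff=109.3654, prob=0.073273
DDDUU: M=104.4000, payoff=12.9793, prob=0.001495
UDDUU: M=162.4000, payoff=50.6956, prob=0.010468
DUDUU: M=116.9280, payoff=50.6956, prob=0.010468
UUDUU: M=181.8880, payoff=109.3654, prob=0.073273
DDUUU: M=105.6056, payoff=50.6956, prob=0.010468
UDUUU: M=164.2754, payoff=109.3654, prob=0.073273
DUUUU: M=164.2754, payoff=109.3654, prob=0.073273
UUUUU: M=255.5395, payoff=0.0000, prob=0.512909
Price = Σ prob·payoff / R^5 = 37.554669 / 1.402552 = 26.7760

price = 26.7760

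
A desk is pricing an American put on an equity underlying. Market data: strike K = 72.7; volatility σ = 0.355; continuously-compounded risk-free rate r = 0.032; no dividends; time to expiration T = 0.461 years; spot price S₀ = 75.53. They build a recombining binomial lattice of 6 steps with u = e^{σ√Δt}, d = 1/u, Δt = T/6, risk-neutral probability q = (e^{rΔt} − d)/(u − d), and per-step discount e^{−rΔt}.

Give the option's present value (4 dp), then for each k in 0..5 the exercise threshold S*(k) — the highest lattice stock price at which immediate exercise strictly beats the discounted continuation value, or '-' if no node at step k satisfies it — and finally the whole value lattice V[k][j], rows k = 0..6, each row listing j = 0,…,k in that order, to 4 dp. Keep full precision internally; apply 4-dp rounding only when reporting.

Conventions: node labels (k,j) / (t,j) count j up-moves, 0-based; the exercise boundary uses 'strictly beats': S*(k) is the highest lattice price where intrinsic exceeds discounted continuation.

price = 5.3853
boundary = - - - - 50.9540 56.2229
tree:
5.3853
8.1263 2.5357
11.8376 4.2720 0.7261
16.4957 7.0084 1.4215 0.0000
21.7460 11.0683 2.7826 0.0000 0.0000
26.5212 16.4771 5.4472 0.0000 0.0000 0.0000
30.8489 21.7460 10.6633 0.0000 0.0000 0.0000 0.0000

Δt=0.07683  u=1.10341  d=0.90628  q=0.48791  discount=0.99754
step 6 (expiry): payoffs max(K−S,0) = 30.8489 21.7460 10.6633 0.0000 0.0000 0.0000 0.0000
step 5: (k=5,j=0): S=46.1788, K−S=26.5212, hold=26.3427 ⇒ V=26.5212 exercise | (k=5,j=1): S=56.2229, K−S=16.4771, hold=16.2986 ⇒ V=16.4771 exercise | (k=5,j=2): S=68.4517, K−S=4.2483, hold=5.4472 ⇒ V=5.4472 continue | (k=5,j=3): S=83.3403, K−S=0.0000, hold=0.0000 ⇒ V=0.0000 continue | (k=5,j=4): S=101.4672, K−S=0.0000, hold=0.0000 ⇒ V=0.0000 continue | (k=5,j=5): S=123.5368, K−S=0.0000, hold=0.0000 ⇒ V=0.0000 continue  boundary S*=56.2229
step 4: (k=4,j=0): S=50.9540, K−S=21.7460, hold=21.5675 ⇒ V=21.7460 exercise | (k=4,j=1): S=62.0367, K−S=10.6633, hold=11.0683 ⇒ V=11.0683 continue | (k=4,j=2): S=75.5300, K−S=0.0000, hold=2.7826 ⇒ V=2.7826 continue | (k=4,j=3): S=91.9582, K−S=0.0000, hold=0.0000 ⇒ V=0.0000 continue | (k=4,j=4): S=111.9595, K−S=0.0000, hold=0.0000 ⇒ V=0.0000 continue  boundary S*=50.9540
step 3: (k=3,j=0): S=56.2229, K−S=16.4771, hold=16.4957 ⇒ V=16.4957 continue | (k=3,j=1): S=68.4517, K−S=4.2483, hold=7.0084 ⇒ V=7.0084 continue | (k=3,j=2): S=83.3403, K−S=0.0000, hold=1.4215 ⇒ V=1.4215 continue | (k=3,j=3): S=101.4672, K−S=0.0000, hold=0.0000 ⇒ V=0.0000 continue  boundary S*=-
step 2: (k=2,j=0): S=62.0367, K−S=10.6633, hold=11.8376 ⇒ V=11.8376 continue | (k=2,j=1): S=75.5300, K−S=0.0000, hold=4.2720 ⇒ V=4.2720 continue | (k=2,j=2): S=91.9582, K−S=0.0000, hold=0.7261 ⇒ V=0.7261 continue  boundary S*=-
step 1: (k=1,j=0): S=68.4517, K−S=4.2483, hold=8.1263 ⇒ V=8.1263 continue | (k=1,j=1): S=83.3403, K−S=0.0000, hold=2.5357 ⇒ V=2.5357 continue  boundary S*=-
step 0: (k=0,j=0): S=75.5300, K−S=0.0000, hold=5.3853 ⇒ V=5.3853 continue  boundary S*=-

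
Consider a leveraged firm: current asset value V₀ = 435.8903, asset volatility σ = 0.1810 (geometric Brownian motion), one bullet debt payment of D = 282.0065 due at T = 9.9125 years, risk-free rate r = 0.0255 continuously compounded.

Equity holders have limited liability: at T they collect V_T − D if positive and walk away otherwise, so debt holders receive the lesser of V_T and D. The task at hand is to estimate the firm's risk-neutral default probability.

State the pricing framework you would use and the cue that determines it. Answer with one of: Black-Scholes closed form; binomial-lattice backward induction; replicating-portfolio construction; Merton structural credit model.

framework: Merton structural credit model

Key observation: a levered firm with one bullet debt due at 9.9125 years is the canonical structural-credit setup: equity is a call on the firm's assets struck at the face value.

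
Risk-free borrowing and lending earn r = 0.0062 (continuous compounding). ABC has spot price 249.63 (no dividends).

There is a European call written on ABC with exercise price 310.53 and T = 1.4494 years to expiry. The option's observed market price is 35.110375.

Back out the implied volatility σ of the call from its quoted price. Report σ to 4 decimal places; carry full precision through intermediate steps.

At σ = 0.4534 the Black–Scholes value reproduces the quote:
σ√T = 0.4534·√1.4494 = 0.545853
d₁ = (ln(S/K) + (r+σ²/2)T) / (σ√T) = (ln(249.63/310.53) + (0.0062+0.4534²/2)·1.4494) / 0.545853 = (-0.218301 + 0.157964) / 0.545853 = -0.110537
d₂ = d₁ − σ√T = -0.110537 − 0.545853 = -0.656389
e^{−rT} = 0.991054
N(d₁) = 0.455992,  N(d₂) = 0.255787
V = S·N(d₁) − K·e^{−rT}·N(d₂) = 113.829265 − 78.718890 = 35.110375 (the observed quote) — the price is monotone increasing in volatility, hence this σ is the only solution

sigma = 0.4534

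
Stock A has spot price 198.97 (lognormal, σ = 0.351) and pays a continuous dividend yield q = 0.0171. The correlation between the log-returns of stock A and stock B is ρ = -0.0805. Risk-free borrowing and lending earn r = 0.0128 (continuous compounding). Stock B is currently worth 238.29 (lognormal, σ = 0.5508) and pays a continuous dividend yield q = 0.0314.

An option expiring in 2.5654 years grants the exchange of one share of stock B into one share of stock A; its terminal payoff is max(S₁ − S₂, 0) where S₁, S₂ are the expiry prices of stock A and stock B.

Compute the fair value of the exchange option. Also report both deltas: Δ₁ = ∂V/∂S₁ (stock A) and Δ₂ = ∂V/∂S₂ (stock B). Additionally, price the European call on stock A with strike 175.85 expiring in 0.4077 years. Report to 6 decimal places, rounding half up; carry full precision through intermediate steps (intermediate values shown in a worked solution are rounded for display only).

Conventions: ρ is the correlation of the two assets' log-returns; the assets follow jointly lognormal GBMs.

exchange price = 70.488386
Δ1 = 0.630541
Δ2 = -0.230687
price(stock A call K=175.85) = 30.326064

σ_eff = √(σ₁² + σ₂² − 2ρσ₁σ₂) = √(0.351² + 0.5508² − 2·-0.0805·0.351·0.5508) = 0.676541
d₁ = (ln(S₁/S₂) + (q₂ − q₁ + σ_eff²/2)T) / (σ_eff√T) = (ln(198.97/238.29) + (0.0314 − 0.0171 + 0.228854)·2.5654) / 1.083607 = 0.409238
d₂ = d₁ − σ_eff√T = 0.409238 − 1.083607 = -0.674369
N(d₁) = 0.658817,  N(d₂) = 0.250038
V = S₁·e^{−q₁T}·N(d₁) − S₂·e^{−q₂T}·N(d₂) = 125.458726 − 54.970340 = 70.488386
Δ₁ = e^{−q₁T}·N(d₁) = 0.630541;  Δ₂ = −e^{−q₂T}·N(d₂) = -0.230687
[vanilla: stock A call K=175.85]
σ√T = 0.351·√0.4077 = 0.224118
d₁ = (ln(S/K) + (r−q+σ²/2)T) / (σ√T) = (ln(198.97/175.85) + (0.0128−0.0171+0.351²/2)·0.4077) / 0.224118 = (0.123523 + 0.023361) / 0.224118 = 0.655386
d₂ = d₁ − σ√T = 0.655386 − 0.224118 = 0.431268
e^{−rT} = 0.994795
e^{−qT} = 0.993053
N(d₁) = 0.743890,  N(d₂) = 0.666863
price = S·e^{−qT}·N(d₁) − K·e^{−rT}·N(d₂) = 146.983584 − 116.657520 = 30.326064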